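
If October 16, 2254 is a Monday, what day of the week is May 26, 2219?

Count forward from the earlier date (May 26, 2219) to the later (October 16, 2254):
From May 26, 2219 to May 26, 2254: 35 years, of which 9 contain a Feb 29 — 26×365 + 9×366 = 12784 days.
May 2254: 31 − 26 = 5 days remain.
Then June (30), July (31), August (31), September (30): 30 + 31 + 31 + 30 = 122 days.
October 1–16, 2254: 16 days.
Residual: 143 days.
Total: 12927 days.
12927 mod 7 = 5, so 5 days before Monday is Wednesday.

Wednesday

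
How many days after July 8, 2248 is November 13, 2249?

Day-of-year of July 8, 2248: 190.
Day-of-year of November 13, 2249: 317.
2248 has 366 days, so 366 − 190 = 176 days remain in 2248.
Total: 176 + 317 = 493 days.

493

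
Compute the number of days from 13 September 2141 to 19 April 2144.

Day-of-year of September 13, 2141: 256.
Day-of-year of April 19, 2144: 110.
2141 has 365 days, so 365 − 256 = 109 days remain in 2141.
Full years: 2142: 365; 2143: 365. Sum = 730.
Total: 109 + 730 + 110 = 949 days.

949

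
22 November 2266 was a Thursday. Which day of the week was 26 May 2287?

Thursday

From November 22, 2266 to November 22, 2286: 20 years, of which 5 contain a Feb 29 — 15×365 + 5×366 = 7305 days.
November 2286: 30 − 22 = 8 days remain.
Then December (31), January (31), February 2287 (28), March (31), April (30): 31 + 31 + 28 + 31 + 30 = 151 days.
May 1–26, 2287: 26 days.
Residual: 185 days.
Total: 7490 days.
7490 is a multiple of 7, so 26 May 2287 falls on the same weekday: Thursday.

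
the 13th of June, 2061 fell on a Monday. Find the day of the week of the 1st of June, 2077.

From June 13, 2061 to June 13, 2076: 15 years, of which 4 contain a Feb 29 — 11×365 + 4×366 = 5479 days.
June 2076: 30 − 13 = 17 days remain.
Then 11 full months totalling 335 days.
June 1, 2077: 1 day.
Residual: 353 days.
Total: 5832 days.
5832 mod 7 = 1, so 1 day after Monday is Tuesday.

Tuesday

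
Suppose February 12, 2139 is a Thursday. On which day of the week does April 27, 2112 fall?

Count forward from the earlier date (April 27, 2112) to the later (February 12, 2139):
Day-of-year of April 27, 2112: 118.
Day-of-year of February 12, 2139: 43.
2112 has 366 days, so 366 − 118 = 248 days remain in 2112.
Full years 2113–2138: 20 common + 6 leap = 20×365 + 6×366 = 9496 days.
Total: 248 + 9496 + 43 = 9787 days.
9787 mod 7 = 1, so 1 day before Thursday is Wednesday.

Wednesday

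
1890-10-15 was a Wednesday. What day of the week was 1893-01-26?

Thursday

Day-of-year of October 15, 1890: 288.
Day-of-year of January 26, 1893: 26.
1890 has 365 days, so 365 − 288 = 77 days remain in 1890.
Full years: 1891: 365; 1892: 366. Sum = 731.
Total: 77 + 731 + 26 = 834 days.
834 mod 7 = 1, so 1 day after Wednesday is Thursday.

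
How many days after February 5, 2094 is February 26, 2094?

Within February 2094: 26 − 5 = 21 days.

21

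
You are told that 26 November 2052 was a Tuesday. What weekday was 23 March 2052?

Saturday

Count forward from the earlier date (March 23, 2052) to the later (November 26, 2052):
March 2052: 31 − 23 = 8 days remain.
Then April (30), May (31), June (30), July (31), August (31), September (30), October (31): 30 + 31 + 30 + 31 + 31 + 30 + 31 = 214 days.
November 1–26, 2052: 26 days.
Total: 8 + 214 + 26 = 248 days.
248 mod 7 = 3, so 3 days before Tuesday is Saturday.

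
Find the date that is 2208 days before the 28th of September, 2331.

the 11th of September, 2325

Count 2208 days before September 28, 2331:
September 11, 2325 → September 11, 2326: 365 days.
September 11, 2326 → September 11, 2327: 365 days.
September 11, 2327 → September 11, 2328: 366 days (2328 is a leap year).
September 11, 2328 → September 11, 2329: 365 days.
September 11, 2329 → September 11, 2330: 365 days.
September 11, 2330 → September 11, 2331: 365 days.
Within September 2331: 28 − 11 = 17 days.
Total: 2208 days.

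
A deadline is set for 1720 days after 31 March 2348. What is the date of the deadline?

15 December 2352

Count 1720 days after March 31, 2348:
March 31, 2348 → March 31, 2349: 365 days.
March 31, 2349 → March 31, 2350: 365 days.
March 31, 2350 → March 31, 2351: 365 days.
March 31, 2351 → March 31, 2352: 366 days (2352 is a leap year).
March 2352: 31 − 31 = 0 days remain.
Then April (30), May (31), June (30), July (31), August (31), September (30), October (31), November (30): 30 + 31 + 30 + 31 + 31 + 30 + 31 + 30 = 244 days.
December 1–15, 2352: 15 days.
Residual: 259 days.
Total: 1720 days.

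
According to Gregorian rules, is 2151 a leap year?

No

2151 is not a leap year.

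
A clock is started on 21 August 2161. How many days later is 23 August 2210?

Day-of-year of August 21, 2161: 233.
Day-of-year of August 23, 2210: 235.
2161 has 365 days, so 365 − 233 = 132 days remain in 2161.
Full years 2162–2209: 37 common + 11 leap = 37×365 + 11×366 = 17531 days.
Total: 132 + 17531 + 235 = 17898 days.

17898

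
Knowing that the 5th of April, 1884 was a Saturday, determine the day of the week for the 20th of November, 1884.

April 1884: 30 − 5 = 25 days remain.
Then May (31), June (30), July (31), August (31), September (30), October (31): 31 + 30 + 31 + 31 + 30 + 31 = 184 days.
November 1–20, 1884: 20 days.
Total: 25 + 184 + 20 = 229 days.
229 mod 7 = 5, so 5 days after Saturday is Thursday.

Thursday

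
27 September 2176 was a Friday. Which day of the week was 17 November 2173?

Wednesday

Count forward from the earlier date (November 17, 2173) to the later (September 27, 2176):
Day-of-year of November 17, 2173: 321.
Day-of-year of September 27, 2176: 271.
2173 has 365 days, so 365 − 321 = 44 days remain in 2173.
Full years: 2174: 365; 2175: 365. Sum = 730.
Total: 44 + 730 + 271 = 1045 days.
1045 mod 7 = 2, so 2 days before Friday is Wednesday.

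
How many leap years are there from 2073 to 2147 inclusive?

17

Years divisible by 4: 2076, 2080, …, 2144 — 18 in all.
Of these, 2100 is divisible by 100 but not 400, so not leap.
Leap years: 18 − 1 = 17.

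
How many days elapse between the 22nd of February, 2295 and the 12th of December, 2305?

Day-of-year of February 22, 2295: 53.
Day-of-year of December 12, 2305: 346.
2295 has 365 days, so 365 − 53 = 312 days remain in 2295.
Full years 2296–2304: 7 common + 2 leap = 7×365 + 2×366 = 3287 days.
Total: 312 + 3287 + 346 = 3945 days.

3945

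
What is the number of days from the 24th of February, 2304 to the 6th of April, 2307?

Day-of-year of February 24, 2304: 55.
Day-of-year of April 6, 2307: 96.
2304 has 366 days, so 366 − 55 = 311 days remain in 2304.
Full years: 2305: 365; 2306: 365. Sum = 730.
Total: 311 + 730 + 96 = 1137 days.

1137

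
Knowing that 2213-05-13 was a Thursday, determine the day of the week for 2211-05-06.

Count forward from the earlier date (May 6, 2211) to the later (May 13, 2213):
May 6, 2211 → May 6, 2212: 366 days (2212 is a leap year).
May 6, 2212 → May 6, 2213: 365 days.
Within May 2213: 13 − 6 = 7 days.
Total: 738 days.
738 mod 7 = 3, so 3 days before Thursday is Monday.

Monday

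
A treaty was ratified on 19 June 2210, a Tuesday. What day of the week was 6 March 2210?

Count forward from the earlier date (March 6, 2210) to the later (June 19, 2210):
March 2210: 31 − 6 = 25 days remain.
Then April (30), May (31): 30 + 31 = 61 days.
June 1–19, 2210: 19 days.
Total: 25 + 61 + 19 = 105 days.
105 is a multiple of 7, so 6 March 2210 falls on the same weekday: Tuesday.

Tuesday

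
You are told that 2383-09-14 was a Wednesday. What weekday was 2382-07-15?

Count forward from the earlier date (July 15, 2382) to the later (September 14, 2383):
July 15, 2382 → July 15, 2383: 365 days.
July 2383: 31 − 15 = 16 days remain.
Then August (31): 31 days.
September 1–14, 2383: 14 days.
Residual: 61 days.
Total: 426 days.
426 mod 7 = 6, so 6 days before Wednesday is Thursday.

Thursday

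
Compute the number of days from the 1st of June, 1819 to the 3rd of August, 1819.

63

June 1819: 30 − 1 = 29 days remain.
Then July (31): 31 days.
August 1–3, 1819: 3 days.
Total: 29 + 31 + 3 = 63 days.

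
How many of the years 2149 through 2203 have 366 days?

Years divisible by 4: 2152, 2156, …, 2200 — 13 in all.
Of these, 2200 is divisible by 100 but not 400, so not leap.
Leap years: 13 − 1 = 12.

12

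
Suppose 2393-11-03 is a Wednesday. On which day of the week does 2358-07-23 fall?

Wednesday

Count forward from the earlier date (July 23, 2358) to the later (November 3, 2393):
Day-of-year of July 23, 2358: 204.
Day-of-year of November 3, 2393: 307.
2358 has 365 days, so 365 − 204 = 161 days remain in 2358.
Full years 2359–2392: 25 common + 9 leap = 25×365 + 9×366 = 12419 days.
Total: 161 + 12419 + 307 = 12887 days.
12887 is a multiple of 7, so 2358-07-23 falls on the same weekday: Wednesday.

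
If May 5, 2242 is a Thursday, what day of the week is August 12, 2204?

Sunday

Count forward from the earlier date (August 12, 2204) to the later (May 5, 2242):
Day-of-year of August 12, 2204: 225.
Day-of-year of May 5, 2242: 125.
2204 has 366 days, so 366 − 225 = 141 days remain in 2204.
Full years 2205–2241: 28 common + 9 leap = 28×365 + 9×366 = 13514 days.
Total: 141 + 13514 + 125 = 13780 days.
13780 mod 7 = 4, so 4 days before Thursday is Sunday.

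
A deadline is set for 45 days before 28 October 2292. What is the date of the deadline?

13 September 2292

Count 45 days before October 28, 2292:
September 2292: 30 − 13 = 17 days remain.
October 1–28, 2292: 28 days.
Total: 17 + 28 = 45 days.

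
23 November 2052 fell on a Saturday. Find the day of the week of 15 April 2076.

Wednesday

From November 23, 2052 to November 23, 2075: 23 years, of which 5 contain a Feb 29 — 18×365 + 5×366 = 8400 days.
November 2075: 30 − 23 = 7 days remain.
Then December (31), January (31), February 2076 (29), March (31): 31 + 31 + 29 + 31 = 122 days.
April 1–15, 2076: 15 days.
Residual: 144 days.
Total: 8544 days.
8544 mod 7 = 4, so 4 days after Saturday is Wednesday.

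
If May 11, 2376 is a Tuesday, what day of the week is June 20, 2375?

Friday

Count forward from the earlier date (June 20, 2375) to the later (May 11, 2376):
June 2375: 30 − 20 = 10 days remain.
Then 10 full months totalling 305 days.
May 1–11, 2376: 11 days.
Total: 10 + 305 + 11 = 326 days.
326 mod 7 = 4, so 4 days before Tuesday is Friday.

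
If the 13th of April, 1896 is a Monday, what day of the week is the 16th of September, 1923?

Sunday

From April 13, 1896 to April 13, 1923: 27 years, of which 5 contain a Feb 29 — 22×365 + 5×366 = 9860 days.
(1900 is not a leap year (divisible by 100 but not 400).)
April 1923: 30 − 13 = 17 days remain.
Then May (31), June (30), July (31), August (31): 31 + 30 + 31 + 31 = 123 days.
September 1–16, 1923: 16 days.
Residual: 156 days.
Total: 10016 days.
10016 mod 7 = 6, so 6 days after Monday is Sunday.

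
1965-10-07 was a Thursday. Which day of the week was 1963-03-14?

Count forward from the earlier date (March 14, 1963) to the later (October 7, 1965):
March 1963: 31 − 14 = 17 days remain.
Then 30 full months totalling 914 days.
October 1–7, 1965: 7 days.
Total: 17 + 914 + 7 = 938 days.
938 is a multiple of 7, so 1963-03-14 falls on the same weekday: Thursday.

Thursday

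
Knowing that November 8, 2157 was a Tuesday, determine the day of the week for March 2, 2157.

Wednesday

Count forward from the earlier date (March 2, 2157) to the later (November 8, 2157):
March 2157: 31 − 2 = 29 days remain.
Then April (30), May (31), June (30), July (31), August (31), September (30), October (31): 30 + 31 + 30 + 31 + 31 + 30 + 31 = 214 days.
November 1–8, 2157: 8 days.
Total: 29 + 214 + 8 = 251 days.
251 mod 7 = 6, so 6 days before Tuesday is Wednesday.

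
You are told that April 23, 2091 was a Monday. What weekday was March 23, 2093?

Day-of-year of April 23, 2091: 113.
Day-of-year of March 23, 2093: 82.
2091 has 365 days, so 365 − 113 = 252 days remain in 2091.
Full years: 2092: 366. Sum = 366.
Total: 252 + 366 + 82 = 700 days.
700 is a multiple of 7, so March 23, 2093 falls on the same weekday: Monday.

Monday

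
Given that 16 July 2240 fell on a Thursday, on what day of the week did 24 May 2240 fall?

Sunday

Count forward from the earlier date (May 24, 2240) to the later (July 16, 2240):
May 2240: 31 − 24 = 7 days remain.
Then June (30): 30 days.
July 1–16, 2240: 16 days.
Total: 7 + 30 + 16 = 53 days.
53 mod 7 = 4, so 4 days before Thursday is Sunday.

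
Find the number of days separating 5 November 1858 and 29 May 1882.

Day-of-year of November 5, 1858: 309.
Day-of-year of May 29, 1882: 149.
1858 has 365 days, so 365 − 309 = 56 days remain in 1858.
Full years 1859–1881: 17 common + 6 leap = 17×365 + 6×366 = 8401 days.
Total: 56 + 8401 + 149 = 8606 days.

8606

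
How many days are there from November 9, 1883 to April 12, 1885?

520

Day-of-year of November 9, 1883: 313.
Day-of-year of April 12, 1885: 102.
1883 has 365 days, so 365 − 313 = 52 days remain in 1883.
Full years: 1884: 366. Sum = 366.
Total: 52 + 366 + 102 = 520 days.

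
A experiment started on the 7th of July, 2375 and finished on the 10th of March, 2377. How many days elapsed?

612

Day-of-year of July 7, 2375: 188.
Day-of-year of March 10, 2377: 69.
2375 has 365 days, so 365 − 188 = 177 days remain in 2375.
Full years: 2376: 366. Sum = 366.
Total: 177 + 366 + 69 = 612 days.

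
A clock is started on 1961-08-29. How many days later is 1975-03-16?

4947

From August 29, 1961 to August 29, 1974: 13 years, of which 3 contain a Feb 29 — 10×365 + 3×366 = 4748 days.
August 1974: 31 − 29 = 2 days remain.
Then September (30), October (31), November (30), December (31), January (31), February 1975 (28): 30 + 31 + 30 + 31 + 31 + 28 = 181 days.
March 1–16, 1975: 16 days.
Residual: 199 days.
Total: 4947 days.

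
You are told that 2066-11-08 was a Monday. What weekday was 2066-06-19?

Count forward from the earlier date (June 19, 2066) to the later (November 8, 2066):
June 2066: 30 − 19 = 11 days remain.
Then July (31), August (31), September (30), October (31): 31 + 31 + 30 + 31 = 123 days.
November 1–8, 2066: 8 days.
Total: 11 + 123 + 8 = 142 days.
142 mod 7 = 2, so 2 days before Monday is Saturday.

Saturday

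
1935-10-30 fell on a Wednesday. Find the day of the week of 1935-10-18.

Friday

Count forward from the earlier date (October 18, 1935) to the later (October 30, 1935):
Within October 1935: 30 − 18 = 12 days.
12 mod 7 = 5, so 5 days before Wednesday is Friday.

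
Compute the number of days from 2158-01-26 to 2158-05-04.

January 2158: 31 − 26 = 5 days remain.
Then February 2158 (28), March (31), April (30): 28 + 31 + 30 = 89 days.
May 1–4, 2158: 4 days.
Total: 5 + 89 + 4 = 98 days.

98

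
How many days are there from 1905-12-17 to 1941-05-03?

12921

Day-of-year of December 17, 1905: 351.
Day-of-year of May 3, 1941: 123.
1905 has 365 days, so 365 − 351 = 14 days remain in 1905.
Full years 1906–1940: 26 common + 9 leap = 26×365 + 9×366 = 12784 days.
Total: 14 + 12784 + 123 = 12921 days.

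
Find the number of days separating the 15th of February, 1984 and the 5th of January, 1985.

Day-of-year of February 15, 1984: 46.
Day-of-year of January 5, 1985: 5.
1984 has 366 days, so 366 − 46 = 320 days remain in 1984.
Total: 320 + 5 = 325 days.

325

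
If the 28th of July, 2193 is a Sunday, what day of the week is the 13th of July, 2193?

Saturday

Count forward from the earlier date (July 13, 2193) to the later (July 28, 2193):
Within July 2193: 28 − 13 = 15 days.
15 mod 7 = 1, so 1 day before Sunday is Saturday.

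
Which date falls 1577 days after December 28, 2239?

April 22, 2244

Count 1577 days after December 28, 2239:
December 28, 2239 → December 28, 2240: 366 days (2240 is a leap year).
December 28, 2240 → December 28, 2241: 365 days.
December 28, 2241 → December 28, 2242: 365 days.
December 28, 2242 → December 28, 2243: 365 days.
December 2243: 31 − 28 = 3 days remain.
Then January (31), February 2244 (29), March (31): 31 + 29 + 31 = 91 days.
April 1–22, 2244: 22 days.
Residual: 116 days.
Total: 1577 days.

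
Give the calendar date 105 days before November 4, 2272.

July 22, 2272

Count 105 days before November 4, 2272:
July 2272: 31 − 22 = 9 days remain.
Then August (31), September (30), October (31): 31 + 30 + 31 = 92 days.
November 1–4, 2272: 4 days.
Total: 9 + 92 + 4 = 105 days.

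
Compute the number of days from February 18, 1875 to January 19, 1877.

701

February 1875: 28 − 18 = 10 days remain (1875 is not a leap year, so February has 28 days).
Then 22 full months totalling 672 days.
January 1–19, 1877: 19 days.
Total: 10 + 672 + 19 = 701 days.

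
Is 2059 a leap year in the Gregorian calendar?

No

2059 is not a leap year.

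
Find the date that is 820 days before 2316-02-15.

2313-11-17

Count 820 days before February 15, 2316:
November 17, 2313 → November 17, 2314: 365 days.
November 17, 2314 → November 17, 2315: 365 days.
November 2315: 30 − 17 = 13 days remain.
Then December (31), January (31): 31 + 31 = 62 days.
February 1–15, 2316: 15 days (2316 is a leap year).
Residual: 90 days.
Total: 820 days.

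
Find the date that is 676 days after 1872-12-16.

1874-10-23

Count 676 days after December 16, 1872:
December 1872: 31 − 16 = 15 days remain.
Then 21 full months totalling 638 days.
October 1–23, 1874: 23 days.
Total: 15 + 638 + 23 = 676 days.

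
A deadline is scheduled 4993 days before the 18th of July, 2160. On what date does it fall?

the 16th of November, 2146

Count 4993 days before July 18, 2160:
Day-of-year of November 16, 2146: 320.
Day-of-year of July 18, 2160: 200.
2146 has 365 days, so 365 − 320 = 45 days remain in 2146.
Full years 2147–2159: 10 common + 3 leap = 10×365 + 3×366 = 4748 days.
Total: 45 + 4748 + 200 = 4993 days.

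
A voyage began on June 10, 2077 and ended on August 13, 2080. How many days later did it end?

Day-of-year of June 10, 2077: 161.
Day-of-year of August 13, 2080: 226.
2077 has 365 days, so 365 − 161 = 204 days remain in 2077.
Full years: 2078: 365; 2079: 365. Sum = 730.
Total: 204 + 730 + 226 = 1160 days.

1160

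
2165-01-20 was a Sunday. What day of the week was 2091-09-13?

Count forward from the earlier date (September 13, 2091) to the later (January 20, 2165):
From September 13, 2091 to September 13, 2164: 73 years, of which 18 contain a Feb 29 — 55×365 + 18×366 = 26663 days.
(2100 is not a leap year (divisible by 100 but not 400).)
September 2164: 30 − 13 = 17 days remain.
Then October (31), November (30), December (31): 31 + 30 + 31 = 92 days.
January 1–20, 2165: 20 days.
Residual: 129 days.
Total: 26792 days.
26792 mod 7 = 3, so 3 days before Sunday is Thursday.

Thursday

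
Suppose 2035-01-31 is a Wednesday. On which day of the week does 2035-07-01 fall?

Sunday

January 2035: 31 − 31 = 0 days remain.
Then February 2035 (28), March (31), April (30), May (31), June (30): 28 + 31 + 30 + 31 + 30 = 150 days.
July 1, 2035: 1 day.
Total: 0 + 150 + 1 = 151 days.
151 mod 7 = 4, so 4 days after Wednesday is Sunday.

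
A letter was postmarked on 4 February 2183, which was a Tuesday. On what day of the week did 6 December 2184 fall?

Monday

Day-of-year of February 4, 2183: 35.
Day-of-year of December 6, 2184: 341.
2183 has 365 days, so 365 − 35 = 330 days remain in 2183.
Total: 330 + 341 = 671 days.
671 mod 7 = 6, so 6 days after Tuesday is Monday.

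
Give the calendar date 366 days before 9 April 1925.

8 April 1924

Count 366 days before April 9, 1925:
April 8, 1924 → April 8, 1925: 365 days.
Within April 1925: 9 − 8 = 1 day.
Total: 366 days.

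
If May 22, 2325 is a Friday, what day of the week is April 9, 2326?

May 2325: 31 − 22 = 9 days remain.
Then 10 full months totalling 304 days.
April 1–9, 2326: 9 days.
Residual: 322 days.
Total: 322 days.
322 is a multiple of 7, so April 9, 2326 falls on the same weekday: Friday.

Friday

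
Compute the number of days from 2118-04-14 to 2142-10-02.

8937

From April 14, 2118 to April 14, 2142: 24 years, of which 6 contain a Feb 29 — 18×365 + 6×366 = 8766 days.
April 2142: 30 − 14 = 16 days remain.
Then May (31), June (30), July (31), August (31), September (30): 31 + 30 + 31 + 31 + 30 = 153 days.
October 1–2, 2142: 2 days.
Residual: 171 days.
Total: 8937 days.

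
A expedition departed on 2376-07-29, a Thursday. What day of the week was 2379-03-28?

July 29, 2376 → July 29, 2377: 365 days.
July 29, 2377 → July 29, 2378: 365 days.
July 2378: 31 − 29 = 2 days remain.
Then August (31), September (30), October (31), November (30), December (31), January (31), February 2379 (28): 31 + 30 + 31 + 30 + 31 + 31 + 28 = 212 days.
March 1–28, 2379: 28 days.
Residual: 242 days.
Total: 972 days.
972 mod 7 = 6, so 6 days after Thursday is Wednesday.

Wednesday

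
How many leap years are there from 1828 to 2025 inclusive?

49

Years divisible by 4: 1828, 1832, …, 2024 — 50 in all.
Of these, 1900 is divisible by 100 but not 400, so not leap.
2000 is divisible by 400, so still leap.
Leap years: 50 − 1 = 49.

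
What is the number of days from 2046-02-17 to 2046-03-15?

February 2046: 28 − 17 = 11 days remain (2046 is not a leap year, so February has 28 days).
March 1–15, 2046: 15 days.
Total: 11 + 15 = 26 days.

26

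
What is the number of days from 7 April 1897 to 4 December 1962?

23981

Day-of-year of April 7, 1897: 97.
Day-of-year of December 4, 1962: 338.
1897 has 365 days, so 365 − 97 = 268 days remain in 1897.
Full years 1898–1961: 49 common + 15 leap = 49×365 + 15×366 = 23375 days.
Total: 268 + 23375 + 338 = 23981 days.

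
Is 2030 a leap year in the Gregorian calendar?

2030 is not a leap year.

No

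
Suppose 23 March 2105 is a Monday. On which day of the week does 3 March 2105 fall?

Tuesday

Count forward from the earlier date (March 3, 2105) to the later (March 23, 2105):
Within March 2105: 23 − 3 = 20 days.
20 mod 7 = 6, so 6 days before Monday is Tuesday.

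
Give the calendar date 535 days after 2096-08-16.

2098-02-02

Count 535 days after August 16, 2096:
August 2096: 31 − 16 = 15 days remain.
Then 17 full months totalling 518 days.
February 1–2, 2098: 2 days (2098 is not a leap year).
Total: 15 + 518 + 2 = 535 days.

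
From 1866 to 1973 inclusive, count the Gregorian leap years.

26

Years divisible by 4: 1868, 1872, …, 1972 — 27 in all.
Of these, 1900 is divisible by 100 but not 400, so not leap.
Leap years: 27 − 1 = 26.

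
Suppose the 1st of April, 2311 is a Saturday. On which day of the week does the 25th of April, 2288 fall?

Wednesday

Count forward from the earlier date (April 25, 2288) to the later (April 1, 2311):
From April 25, 2288 to April 25, 2310: 22 years, of which 4 contain a Feb 29 — 18×365 + 4×366 = 8034 days.
(2300 is not a leap year (divisible by 100 but not 400).)
April 2310: 30 − 25 = 5 days remain.
Then 11 full months totalling 335 days.
April 1, 2311: 1 day.
Residual: 341 days.
Total: 8375 days.
8375 mod 7 = 3, so 3 days before Saturday is Wednesday.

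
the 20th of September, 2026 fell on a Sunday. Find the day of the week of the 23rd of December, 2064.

Tuesday

From September 20, 2026 to September 20, 2064: 38 years, of which 10 contain a Feb 29 — 28×365 + 10×366 = 13880 days.
September 2064: 30 − 20 = 10 days remain.
Then October (31), November (30): 31 + 30 = 61 days.
December 1–23, 2064: 23 days.
Residual: 94 days.
Total: 13974 days.
13974 mod 7 = 2, so 2 days after Sunday is Tuesday.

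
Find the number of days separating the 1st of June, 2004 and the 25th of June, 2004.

24

Within June 2004: 25 − 1 = 24 days.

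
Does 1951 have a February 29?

1951 is not a leap year.

No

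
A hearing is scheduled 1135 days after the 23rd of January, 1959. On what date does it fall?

the 3rd of March, 1962

Count 1135 days after January 23, 1959:
Day-of-year of January 23, 1959: 23.
Day-of-year of March 3, 1962: 62.
1959 has 365 days, so 365 − 23 = 342 days remain in 1959.
Full years: 1960: 366; 1961: 365. Sum = 731.
Total: 342 + 731 + 62 = 1135 days.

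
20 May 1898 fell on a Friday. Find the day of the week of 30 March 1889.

Count forward from the earlier date (March 30, 1889) to the later (May 20, 1898):
From March 30, 1889 to March 30, 1898: 9 years, of which 2 contain a Feb 29 — 7×365 + 2×366 = 3287 days.
March 1898: 31 − 30 = 1 day remains.
Then April (30): 30 days.
May 1–20, 1898: 20 days.
Residual: 51 days.
Total: 3338 days.
3338 mod 7 = 6, so 6 days before Friday is Saturday.

Saturday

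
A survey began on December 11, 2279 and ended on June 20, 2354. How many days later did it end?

27219

Day-of-year of December 11, 2279: 345.
Day-of-year of June 20, 2354: 171.
2279 has 365 days, so 365 − 345 = 20 days remain in 2279.
Full years 2280–2353: 56 common + 18 leap = 56×365 + 18×366 = 27028 days.
Total: 20 + 27028 + 171 = 27219 days.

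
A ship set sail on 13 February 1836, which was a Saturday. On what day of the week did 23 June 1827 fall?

Saturday

Count forward from the earlier date (June 23, 1827) to the later (February 13, 1836):
Day-of-year of June 23, 1827: 174.
Day-of-year of February 13, 1836: 44.
1827 has 365 days, so 365 − 174 = 191 days remain in 1827.
Full years 1828–1835: 6 common + 2 leap = 6×365 + 2×366 = 2922 days.
Total: 191 + 2922 + 44 = 3157 days.
3157 is a multiple of 7, so 23 June 1827 falls on the same weekday: Saturday.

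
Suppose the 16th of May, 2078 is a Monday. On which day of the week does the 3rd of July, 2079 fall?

May 16, 2078 → May 16, 2079: 365 days.
May 2079: 31 − 16 = 15 days remain.
Then June (30): 30 days.
July 1–3, 2079: 3 days.
Residual: 48 days.
Total: 413 days.
413 is a multiple of 7, so the 3rd of July, 2079 falls on the same weekday: Monday.

Monday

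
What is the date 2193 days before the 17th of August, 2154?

the 15th of August, 2148

Count 2193 days before August 17, 2154:
Day-of-year of August 15, 2148: 228.
Day-of-year of August 17, 2154: 229.
2148 has 366 days, so 366 − 228 = 138 days remain in 2148.
Full years: 2149: 365; 2150: 365; 2151: 365; 2152: 366; 2153: 365. Sum = 1826.
Total: 138 + 1826 + 229 = 2193 days.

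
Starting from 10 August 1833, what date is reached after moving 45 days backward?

26 June 1833

Count 45 days before August 10, 1833:
June 1833: 30 − 26 = 4 days remain.
Then July (31): 31 days.
August 1–10, 1833: 10 days.
Total: 4 + 31 + 10 = 45 days.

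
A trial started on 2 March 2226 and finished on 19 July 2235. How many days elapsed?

From March 2, 2226 to March 2, 2235: 9 years, of which 2 contain a Feb 29 — 7×365 + 2×366 = 3287 days.
March 2235: 31 − 2 = 29 days remain.
Then April (30), May (31), June (30): 30 + 31 + 30 = 91 days.
July 1–19, 2235: 19 days.
Residual: 139 days.
Total: 3426 days.

3426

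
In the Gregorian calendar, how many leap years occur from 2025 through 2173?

Years divisible by 4: 2028, 2032, …, 2172 — 37 in all.
Of these, 2100 is divisible by 100 but not 400, so not leap.
Leap years: 37 − 1 = 36.

36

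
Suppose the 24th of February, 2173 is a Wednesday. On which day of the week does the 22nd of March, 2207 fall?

From February 24, 2173 to February 24, 2207: 34 years, of which 7 contain a Feb 29 — 27×365 + 7×366 = 12417 days.
(2200 is not a leap year (divisible by 100 but not 400).)
February 2207: 28 − 24 = 4 days remain (2207 is not a leap year, so February has 28 days).
March 1–22, 2207: 22 days.
Residual: 26 days.
Total: 12443 days.
12443 mod 7 = 4, so 4 days after Wednesday is Sunday.

Sunday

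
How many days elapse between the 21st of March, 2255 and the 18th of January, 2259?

1399

March 21, 2255 → March 21, 2256: 366 days (2256 is a leap year).
March 21, 2256 → March 21, 2257: 365 days.
March 21, 2257 → March 21, 2258: 365 days.
March 2258: 31 − 21 = 10 days remain.
Then 9 full months totalling 275 days.
January 1–18, 2259: 18 days.
Residual: 303 days.
Total: 1399 days.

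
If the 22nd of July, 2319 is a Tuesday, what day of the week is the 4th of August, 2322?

Day-of-year of July 22, 2319: 203.
Day-of-year of August 4, 2322: 216.
2319 has 365 days, so 365 − 203 = 162 days remain in 2319.
Full years: 2320: 366; 2321: 365. Sum = 731.
Total: 162 + 731 + 216 = 1109 days.
1109 mod 7 = 3, so 3 days after Tuesday is Friday.

Friday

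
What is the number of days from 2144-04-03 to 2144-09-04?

April 2144: 30 − 3 = 27 days remain.
Then May (31), June (30), July (31), August (31): 31 + 30 + 31 + 31 = 123 days.
September 1–4, 2144: 4 days.
Total: 27 + 123 + 4 = 154 days.

154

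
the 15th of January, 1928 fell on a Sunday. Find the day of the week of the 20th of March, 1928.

Tuesday

January 1928: 31 − 15 = 16 days remain.
Then February 1928 (29): 29 days.
March 1–20, 1928: 20 days.
Total: 16 + 29 + 20 = 65 days.
65 mod 7 = 2, so 2 days after Sunday is Tuesday.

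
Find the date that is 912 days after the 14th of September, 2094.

the 14th of March, 2097

Count 912 days after September 14, 2094:
September 14, 2094 → September 14, 2095: 365 days.
September 14, 2095 → September 14, 2096: 366 days (2096 is a leap year).
September 2096: 30 − 14 = 16 days remain.
Then October (31), November (30), December (31), January (31), February 2097 (28): 31 + 30 + 31 + 31 + 28 = 151 days.
March 1–14, 2097: 14 days.
Residual: 181 days.
Total: 912 days.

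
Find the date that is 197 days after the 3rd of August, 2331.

the 16th of February, 2332

Count 197 days after August 3, 2331:
Day-of-year of August 3, 2331: 215.
Day-of-year of February 16, 2332: 47.
2331 has 365 days, so 365 − 215 = 150 days remain in 2331.
Total: 150 + 47 = 197 days.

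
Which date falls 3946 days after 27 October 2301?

16 August 2312

Count 3946 days after October 27, 2301:
From October 27, 2301 to October 27, 2311: 10 years, of which 2 contain a Feb 29 — 8×365 + 2×366 = 3652 days.
October 2311: 31 − 27 = 4 days remain.
Then 9 full months totalling 274 days.
August 1–16, 2312: 16 days.
Residual: 294 days.
Total: 3946 days.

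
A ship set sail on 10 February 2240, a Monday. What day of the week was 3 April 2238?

Tuesday

Count forward from the earlier date (April 3, 2238) to the later (February 10, 2240):
Day-of-year of April 3, 2238: 93.
Day-of-year of February 10, 2240: 41.
2238 has 365 days, so 365 − 93 = 272 days remain in 2238.
Full years: 2239: 365. Sum = 365.
Total: 272 + 365 + 41 = 678 days.
678 mod 7 = 6, so 6 days before Monday is Tuesday.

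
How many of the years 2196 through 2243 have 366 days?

Years divisible by 4 in [2196, 2243]: 2196, 2200, 2204, 2208, 2212, 2216, 2220, 2224, 2228, 2232, 2236, 2240.
Of these, 2200 is divisible by 100 but not 400, so not leap.
Leap years: 12 − 1 = 11.

11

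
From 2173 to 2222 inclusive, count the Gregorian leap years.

11

Years divisible by 4 in [2173, 2222]: 2176, 2180, 2184, 2188, 2192, 2196, 2200, 2204, 2208, 2212, 2216, 2220.
Of these, 2200 is divisible by 100 but not 400, so not leap.
Leap years: 12 − 1 = 11.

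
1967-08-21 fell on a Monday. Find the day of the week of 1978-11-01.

From August 21, 1967 to August 21, 1978: 11 years, of which 3 contain a Feb 29 — 8×365 + 3×366 = 4018 days.
August 1978: 31 − 21 = 10 days remain.
Then September (30), October (31): 30 + 31 = 61 days.
November 1, 1978: 1 day.
Residual: 72 days.
Total: 4090 days.
4090 mod 7 = 2, so 2 days after Monday is Wednesday.

Wednesday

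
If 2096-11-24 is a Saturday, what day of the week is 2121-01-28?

From November 24, 2096 to November 24, 2120: 24 years, of which 5 contain a Feb 29 — 19×365 + 5×366 = 8765 days.
(2100 is not a leap year (divisible by 100 but not 400).)
November 2120: 30 − 24 = 6 days remain.
Then December (31): 31 days.
January 1–28, 2121: 28 days.
Residual: 65 days.
Total: 8830 days.
8830 mod 7 = 3, so 3 days after Saturday is Tuesday.

Tuesday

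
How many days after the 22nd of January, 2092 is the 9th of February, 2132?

14627

From January 22, 2092 to January 22, 2132: 40 years, of which 9 contain a Feb 29 — 31×365 + 9×366 = 14609 days.
(2100 is not a leap year (divisible by 100 but not 400).)
January 2132: 31 − 22 = 9 days remain.
February 1–9, 2132: 9 days (2132 is a leap year).
Residual: 18 days.
Total: 14627 days.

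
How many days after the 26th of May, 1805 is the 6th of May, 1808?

May 26, 1805 → May 26, 1806: 365 days.
May 26, 1806 → May 26, 1807: 365 days.
May 1807: 31 − 26 = 5 days remain.
Then 11 full months totalling 335 days.
May 1–6, 1808: 6 days.
Residual: 346 days.
Total: 1076 days.

1076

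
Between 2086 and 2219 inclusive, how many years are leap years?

31

Years divisible by 4: 2088, 2092, …, 2216 — 33 in all.
Of these, 2100, 2200 are divisible by 100 but not 400, so not leap.
Leap years: 33 − 2 = 31.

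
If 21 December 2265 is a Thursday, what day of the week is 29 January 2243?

Sunday

Count forward from the earlier date (January 29, 2243) to the later (December 21, 2265):
Day-of-year of January 29, 2243: 29.
Day-of-year of December 21, 2265: 355.
2243 has 365 days, so 365 − 29 = 336 days remain in 2243.
Full years 2244–2264: 15 common + 6 leap = 15×365 + 6×366 = 7671 days.
Total: 336 + 7671 + 355 = 8362 days.
8362 mod 7 = 4, so 4 days before Thursday is Sunday.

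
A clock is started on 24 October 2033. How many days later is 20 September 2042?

3253

Day-of-year of October 24, 2033: 297.
Day-of-year of September 20, 2042: 263.
2033 has 365 days, so 365 − 297 = 68 days remain in 2033.
Full years 2034–2041: 6 common + 2 leap = 6×365 + 2×366 = 2922 days.
Total: 68 + 2922 + 263 = 3253 days.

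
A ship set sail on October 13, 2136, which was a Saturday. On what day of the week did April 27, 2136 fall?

Count forward from the earlier date (April 27, 2136) to the later (October 13, 2136):
April 2136: 30 − 27 = 3 days remain.
Then May (31), June (30), July (31), August (31), September (30): 31 + 30 + 31 + 31 + 30 = 153 days.
October 1–13, 2136: 13 days.
Total: 3 + 153 + 13 = 169 days.
169 mod 7 = 1, so 1 day before Saturday is Friday.

Friday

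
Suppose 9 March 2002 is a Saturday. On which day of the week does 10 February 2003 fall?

Monday

March 2002: 31 − 9 = 22 days remain.
Then 10 full months totalling 306 days.
February 1–10, 2003: 10 days (2003 is not a leap year).
Total: 22 + 306 + 10 = 338 days.
338 mod 7 = 2, so 2 days after Saturday is Monday.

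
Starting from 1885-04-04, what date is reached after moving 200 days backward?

1884-09-16

Count 200 days before April 4, 1885:
September 1884: 30 − 16 = 14 days remain.
Then October (31), November (30), December (31), January (31), February 1885 (28), March (31): 31 + 30 + 31 + 31 + 28 + 31 = 182 days.
April 1–4, 1885: 4 days.
Total: 14 + 182 + 4 = 200 days.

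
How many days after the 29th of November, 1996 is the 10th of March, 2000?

November 29, 1996 → November 29, 1997: 365 days.
November 29, 1997 → November 29, 1998: 365 days.
November 29, 1998 → November 29, 1999: 365 days.
November 1999: 30 − 29 = 1 day remains.
Then December (31), January (31), February 2000 (29): 31 + 31 + 29 = 91 days.
March 1–10, 2000: 10 days.
Residual: 102 days.
Total: 1197 days.

1197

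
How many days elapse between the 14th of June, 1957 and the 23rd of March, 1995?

13796

Day-of-year of June 14, 1957: 165.
Day-of-year of March 23, 1995: 82.
1957 has 365 days, so 365 − 165 = 200 days remain in 1957.
Full years 1958–1994: 28 common + 9 leap = 28×365 + 9×366 = 13514 days.
Total: 200 + 13514 + 82 = 13796 days.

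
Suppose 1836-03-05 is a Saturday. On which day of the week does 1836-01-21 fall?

Thursday

Count forward from the earlier date (January 21, 1836) to the later (March 5, 1836):
January 1836: 31 − 21 = 10 days remain.
Then February 1836 (29): 29 days.
March 1–5, 1836: 5 days.
Total: 10 + 29 + 5 = 44 days.
44 mod 7 = 2, so 2 days before Saturday is Thursday.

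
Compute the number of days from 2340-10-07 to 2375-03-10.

From October 7, 2340 to October 7, 2374: 34 years, of which 8 contain a Feb 29 — 26×365 + 8×366 = 12418 days.
October 2374: 31 − 7 = 24 days remain.
Then November (30), December (31), January (31), February 2375 (28): 30 + 31 + 31 + 28 = 120 days.
March 1–10, 2375: 10 days.
Residual: 154 days.
Total: 12572 days.

12572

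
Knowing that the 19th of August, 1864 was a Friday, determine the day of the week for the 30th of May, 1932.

Monday

Day-of-year of August 19, 1864: 232.
Day-of-year of May 30, 1932: 151.
1864 has 366 days, so 366 − 232 = 134 days remain in 1864.
Full years 1865–1931: 52 common + 15 leap = 52×365 + 15×366 = 24470 days.
Total: 134 + 24470 + 151 = 24755 days.
24755 mod 7 = 3, so 3 days after Friday is Monday.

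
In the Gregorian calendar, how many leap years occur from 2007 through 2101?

23

Years divisible by 4: 2008, 2012, …, 2100 — 24 in all.
Of these, 2100 is divisible by 100 but not 400, so not leap.
Leap years: 24 − 1 = 23.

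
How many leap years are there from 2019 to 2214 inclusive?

Years divisible by 4: 2020, 2024, …, 2212 — 49 in all.
Of these, 2100, 2200 are divisible by 100 but not 400, so not leap.
Leap years: 49 − 2 = 47.

47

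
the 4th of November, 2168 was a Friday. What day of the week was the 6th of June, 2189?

Saturday

Day-of-year of November 4, 2168: 309.
Day-of-year of June 6, 2189: 157.
2168 has 366 days, so 366 − 309 = 57 days remain in 2168.
Full years 2169–2188: 15 common + 5 leap = 15×365 + 5×366 = 7305 days.
Total: 57 + 7305 + 157 = 7519 days.
7519 mod 7 = 1, so 1 day after Friday is Saturday.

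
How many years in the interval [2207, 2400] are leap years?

48

Years divisible by 4: 2208, 2212, …, 2400 — 49 in all.
Of these, 2300 is divisible by 100 but not 400, so not leap.
2400 is divisible by 400, so still leap.
Leap years: 49 − 1 = 48.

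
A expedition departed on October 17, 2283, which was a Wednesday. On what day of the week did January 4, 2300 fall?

Day-of-year of October 17, 2283: 290.
Day-of-year of January 4, 2300: 4.
2283 has 365 days, so 365 − 290 = 75 days remain in 2283.
Full years 2284–2299: 12 common + 4 leap = 12×365 + 4×366 = 5844 days.
Total: 75 + 5844 + 4 = 5923 days.
5923 mod 7 = 1, so 1 day after Wednesday is Thursday.

Thursday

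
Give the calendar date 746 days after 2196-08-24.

2198-09-09

Count 746 days after August 24, 2196:
August 2196: 31 − 24 = 7 days remain.
Then 24 full months totalling 730 days.
September 1–9, 2198: 9 days.
Total: 7 + 730 + 9 = 746 days.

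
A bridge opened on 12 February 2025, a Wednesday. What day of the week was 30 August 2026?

Sunday

February 2025: 28 − 12 = 16 days remain (2025 is not a leap year, so February has 28 days).
Then 17 full months totalling 518 days.
August 1–30, 2026: 30 days.
Total: 16 + 518 + 30 = 564 days.
564 mod 7 = 4, so 4 days after Wednesday is Sunday.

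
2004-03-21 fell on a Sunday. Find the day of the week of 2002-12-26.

Count forward from the earlier date (December 26, 2002) to the later (March 21, 2004):
December 26, 2002 → December 26, 2003: 365 days.
December 2003: 31 − 26 = 5 days remain.
Then January (31), February 2004 (29): 31 + 29 = 60 days.
March 1–21, 2004: 21 days.
Residual: 86 days.
Total: 451 days.
451 mod 7 = 3, so 3 days before Sunday is Thursday.

Thursday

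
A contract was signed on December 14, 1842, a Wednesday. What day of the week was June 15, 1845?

Sunday

Day-of-year of December 14, 1842: 348.
Day-of-year of June 15, 1845: 166.
1842 has 365 days, so 365 − 348 = 17 days remain in 1842.
Full years: 1843: 365; 1844: 366. Sum = 731.
Total: 17 + 731 + 166 = 914 days.
914 mod 7 = 4, so 4 days after Wednesday is Sunday.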